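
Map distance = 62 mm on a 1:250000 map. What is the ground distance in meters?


ground = 62 mm * 250000 / 1000 = 15500.0 m

15500.0 m


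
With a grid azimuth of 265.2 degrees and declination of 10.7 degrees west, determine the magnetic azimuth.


magnetic azimuth = grid azimuth - declination (east +ve)
mag_az = 265.2 - -10.7 = 275.9 degrees

275.9 degrees


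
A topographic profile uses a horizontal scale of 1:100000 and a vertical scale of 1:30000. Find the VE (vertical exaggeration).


VE = horizontal_scale / vertical_scale = 100000 / 30000 ≈ 3.3

3.3x


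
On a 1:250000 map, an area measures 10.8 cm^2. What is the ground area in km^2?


ground_area = 10.8 * (250000/100)^2 = 67500000.0 m^2 = 67.5 km^2

67.5 km^2


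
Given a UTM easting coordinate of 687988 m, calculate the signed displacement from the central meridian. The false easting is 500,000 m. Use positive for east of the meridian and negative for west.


displacement = 687988 - 500000 = 187988 m

187988 m


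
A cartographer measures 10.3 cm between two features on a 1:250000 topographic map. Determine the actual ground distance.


ground = 10.3 cm * 250000 / 100 = 25750.0 m = 25.75 km

25.75 km


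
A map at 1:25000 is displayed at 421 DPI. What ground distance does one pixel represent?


pixel_cm = 2.54 / 421 ≈ 0.006033 cm
ground = pixel_cm * 25000 / 100 = 2.54 * 25000 / (421 * 100) = 63500 / 42100 ≈ 1.51 m

1.51 m


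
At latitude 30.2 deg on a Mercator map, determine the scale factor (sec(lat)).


SF = 1 / cos(30.2) = 1 / 0.864275 = 1.157

1.157


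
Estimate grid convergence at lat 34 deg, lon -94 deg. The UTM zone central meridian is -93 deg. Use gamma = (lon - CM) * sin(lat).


gamma = (-94 - -93) * sin(34) = -1 * 0.559193 = -0.559 degrees

-0.559 degrees


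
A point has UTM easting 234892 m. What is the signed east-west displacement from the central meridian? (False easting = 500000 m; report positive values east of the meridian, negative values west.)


displacement = 234892 - 500000 = -265108 m

-265108 m


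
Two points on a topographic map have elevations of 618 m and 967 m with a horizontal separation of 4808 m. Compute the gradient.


gradient = (967 - 618) / 4808 = 349 / 4808 = 0.0726

0.0726


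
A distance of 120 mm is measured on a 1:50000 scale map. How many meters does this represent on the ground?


ground = 120 mm * 50000 / 1000 = 6000.0 m

6000.0 m


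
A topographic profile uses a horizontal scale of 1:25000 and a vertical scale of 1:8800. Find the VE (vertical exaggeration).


VE = horizontal_scale / vertical_scale = 25000 / 8800 ≈ 2.8

2.8x


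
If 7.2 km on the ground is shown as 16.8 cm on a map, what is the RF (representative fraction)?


ground = 7.2 km = 720000 cm; RF denominator = ground / map = 720000 / 16.8 ≈ 42857; RF = 1:42857

1:42857


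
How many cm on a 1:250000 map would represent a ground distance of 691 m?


map_cm = 691 * 100 / 250000 = 0.2764 cm ≈ 0.28 cm

0.28 cm


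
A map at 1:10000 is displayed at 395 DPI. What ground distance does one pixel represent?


pixel_cm = 2.54 / 395 ≈ 0.00643 cm
ground = pixel_cm * 10000 / 100 = 2.54 * 10000 / (395 * 100) = 25400 / 39500 ≈ 0.64 m

0.64 m


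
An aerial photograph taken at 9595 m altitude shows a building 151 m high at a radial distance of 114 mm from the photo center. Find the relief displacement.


d = h * r / H = 151 * 114 / 9595 = 1.79 mm

1.79 mm


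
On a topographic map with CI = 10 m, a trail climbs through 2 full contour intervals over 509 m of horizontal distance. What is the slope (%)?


elevation change = 2 * 10 = 20 m
slope = 20 / 509 * 100 = 3.9%

3.9%


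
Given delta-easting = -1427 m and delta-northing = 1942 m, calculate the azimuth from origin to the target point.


az = atan2(-1427, 1942) = -36.3 deg
adjusted to 0-360: 323.7 degrees

323.7 degrees


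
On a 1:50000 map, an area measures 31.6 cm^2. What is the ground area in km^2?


ground_area = 31.6 * (50000/100)^2 = 7900000.0 m^2 = 7.9 km^2

7.9 km^2


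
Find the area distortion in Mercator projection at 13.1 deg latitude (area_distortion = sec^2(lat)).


area_distortion = 1/cos^2(13.1) = 1.054

1.054


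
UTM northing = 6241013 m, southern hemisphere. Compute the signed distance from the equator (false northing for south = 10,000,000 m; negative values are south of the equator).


For southern: actual = 6241013 - 10000000 = -3758987 m

-3758987 m


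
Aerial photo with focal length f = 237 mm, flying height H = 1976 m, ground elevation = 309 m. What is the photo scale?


scale = f / (H - h) = 237 mm / 1667 m = 237 / 1667000 = 1:7034

1:7034


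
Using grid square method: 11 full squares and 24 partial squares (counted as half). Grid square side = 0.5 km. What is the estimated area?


effective squares = 11 + 24 * 0.5 = 23.0
area = 23.0 * 0.25 = 5.75 km^2

5.75 km^2


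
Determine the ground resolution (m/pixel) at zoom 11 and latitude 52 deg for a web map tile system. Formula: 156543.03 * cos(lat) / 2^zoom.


res = 156543.03 * cos(52) / 2^11 = 156543.03 * 0.61566148 / 2048 = 47.06 m/pixel

47.06 m/pixel


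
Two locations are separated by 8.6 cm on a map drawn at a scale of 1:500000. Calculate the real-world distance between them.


ground = 8.6 cm * 500000 / 100 = 43000.0 m = 43.0 km

43.0 km


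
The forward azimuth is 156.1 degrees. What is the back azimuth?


back azimuth = (156.1 + 180) mod 360 = 336.1 degrees

336.1 degrees


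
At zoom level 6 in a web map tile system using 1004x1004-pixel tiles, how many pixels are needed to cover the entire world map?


tiles per axis = 2^6 = 64
total tiles = 64^2 = 4096
pixels per axis = 64 * 1004 = 64256
total pixels = 64256^2 = 4128833536

4128833536 pixels


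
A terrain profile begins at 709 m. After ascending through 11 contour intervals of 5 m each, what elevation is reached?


elevation = 709 + 11 * 5 = 764 m

764 m


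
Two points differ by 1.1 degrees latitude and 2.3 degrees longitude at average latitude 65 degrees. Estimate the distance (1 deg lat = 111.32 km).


dlat_km = 1.1 * 111.32 = 122.452
dlon_km = 2.3 * 111.32 * cos(65) ≈ 108.205
dist = sqrt(122.452^2 + 108.205^2) ≈ 163.4 km

163.4 km


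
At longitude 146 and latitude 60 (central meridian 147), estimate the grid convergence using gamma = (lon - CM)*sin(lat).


gamma = (146 - 147) * sin(60) = -1 * 0.866025 = -0.866 degrees

-0.866 degrees


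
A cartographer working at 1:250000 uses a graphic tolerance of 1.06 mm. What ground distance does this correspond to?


ground = 1.06 mm * 250000 / 1000 = 265.0 m

265.0 m


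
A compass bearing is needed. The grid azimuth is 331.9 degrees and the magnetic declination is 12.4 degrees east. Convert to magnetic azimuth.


magnetic azimuth = grid azimuth - declination (east +ve)
mag_az = 331.9 - 12.4 = 319.5 degrees

319.5 degrees


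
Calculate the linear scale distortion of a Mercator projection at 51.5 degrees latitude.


SF = 1 / cos(51.5) = 1 / 0.622515 = 1.606

1.606


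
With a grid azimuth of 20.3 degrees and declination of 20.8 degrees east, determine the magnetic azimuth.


magnetic azimuth = grid azimuth - declination (east +ve)
mag_az = 20.3 - 20.8 = 359.5 degrees

359.5 degrees


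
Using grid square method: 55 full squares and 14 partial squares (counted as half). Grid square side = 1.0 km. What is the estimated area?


effective squares = 55 + 14 * 0.5 = 62.0
area = 62.0 * 1.0 = 62.0 km^2

62.0 km^2


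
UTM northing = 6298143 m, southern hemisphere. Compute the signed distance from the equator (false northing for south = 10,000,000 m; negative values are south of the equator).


For southern: actual = 6298143 - 10000000 = -3701857 m

-3701857 m


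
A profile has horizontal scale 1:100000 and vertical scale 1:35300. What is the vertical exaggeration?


VE = horizontal_scale / vertical_scale = 100000 / 35300 ≈ 2.8

2.8x


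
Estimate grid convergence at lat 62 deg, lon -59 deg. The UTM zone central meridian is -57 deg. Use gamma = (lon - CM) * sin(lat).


gamma = (-59 - -57) * sin(62) = -2 * 0.882948 = -1.766 degrees

-1.766 degrees


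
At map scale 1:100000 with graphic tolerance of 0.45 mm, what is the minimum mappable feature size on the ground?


ground = 0.45 mm * 100000 / 1000 = 45.0 m

45.0 m


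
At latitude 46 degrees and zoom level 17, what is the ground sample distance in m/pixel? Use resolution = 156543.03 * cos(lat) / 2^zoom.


res = 156543.03 * cos(46) / 2^17 = 156543.03 * 0.69465837 / 131072 = 0.83 m/pixel

0.83 m/pixel


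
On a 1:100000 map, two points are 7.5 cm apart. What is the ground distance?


ground = 7.5 cm * 100000 / 100 = 7500.0 m = 7.5 km

7.5 km


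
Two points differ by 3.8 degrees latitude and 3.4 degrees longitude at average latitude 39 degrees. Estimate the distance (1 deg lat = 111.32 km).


dlat_km = 3.8 * 111.32 = 423.016
dlon_km = 3.4 * 111.32 * cos(39) ≈ 294.14
dist = sqrt(423.016^2 + 294.14^2) ≈ 515.2 km

515.2 km


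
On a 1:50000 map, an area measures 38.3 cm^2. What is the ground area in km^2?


ground_area = 38.3 * (50000/100)^2 = 9575000.0 m^2 = 9.575 km^2

9.575 km^2


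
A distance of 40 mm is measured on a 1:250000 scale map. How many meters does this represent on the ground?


ground = 40 mm * 250000 / 1000 = 10000.0 m

10000.0 m


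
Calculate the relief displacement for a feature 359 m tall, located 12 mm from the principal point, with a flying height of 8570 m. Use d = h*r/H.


d = h * r / H = 359 * 12 / 8570 = 0.5 mm

0.5 mm


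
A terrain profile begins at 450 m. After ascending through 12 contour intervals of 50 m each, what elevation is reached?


elevation = 450 + 12 * 50 = 1050 m

1050 m


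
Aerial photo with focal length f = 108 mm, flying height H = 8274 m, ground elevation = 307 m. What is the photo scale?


scale = f / (H - h) = 108 mm / 7967 m = 108 / 7967000 = 1:73769

1:73769


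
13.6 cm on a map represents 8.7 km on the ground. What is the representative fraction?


ground = 8.7 km = 870000 cm; RF denominator = ground / map = 870000 / 13.6 ≈ 63971; RF = 1:63971

1:63971


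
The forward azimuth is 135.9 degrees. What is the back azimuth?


back azimuth = (135.9 + 180) mod 360 = 315.9 degrees

315.9 degrees


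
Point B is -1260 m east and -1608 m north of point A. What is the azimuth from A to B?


az = atan2(-1260, -1608) = -141.9 deg
adjusted to 0-360: 218.1 degrees

218.1 degrees


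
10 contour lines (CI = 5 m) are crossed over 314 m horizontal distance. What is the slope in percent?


elevation change = 10 * 5 = 50 m
slope = 50 / 314 * 100 = 15.9%

15.9%


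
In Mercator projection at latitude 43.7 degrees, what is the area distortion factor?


area_distortion = 1/cos^2(43.7) = 1.913

1.913


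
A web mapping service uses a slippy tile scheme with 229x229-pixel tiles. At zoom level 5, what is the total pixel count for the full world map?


tiles per axis = 2^5 = 32
total tiles = 32^2 = 1024
pixels per axis = 32 * 229 = 7328
total pixels = 7328^2 = 53699584

53699584 pixels


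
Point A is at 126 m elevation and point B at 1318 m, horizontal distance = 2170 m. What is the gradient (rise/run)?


gradient = (1318 - 126) / 2170 = 1192 / 2170 = 0.5493

0.5493


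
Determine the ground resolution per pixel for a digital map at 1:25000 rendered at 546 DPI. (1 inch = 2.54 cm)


pixel_cm = 2.54 / 546 ≈ 0.004652 cm
ground = pixel_cm * 25000 / 100 = 2.54 * 25000 / (546 * 100) = 63500 / 54600 ≈ 1.16 m

1.16 m


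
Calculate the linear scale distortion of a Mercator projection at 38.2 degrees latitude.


SF = 1 / cos(38.2) = 1 / 0.785857 = 1.272

1.272


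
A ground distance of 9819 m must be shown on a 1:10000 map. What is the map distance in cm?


map_cm = 9819 * 100 / 10000 = 98.19 cm

98.19 cm


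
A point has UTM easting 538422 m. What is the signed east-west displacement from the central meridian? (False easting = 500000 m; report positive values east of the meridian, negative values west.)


displacement = 538422 - 500000 = 38422 m

38422 m


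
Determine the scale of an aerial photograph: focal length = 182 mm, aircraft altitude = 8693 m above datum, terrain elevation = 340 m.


scale = f / (H - h) = 182 mm / 8353 m = 182 / 8353000 = 1:45896

1:45896


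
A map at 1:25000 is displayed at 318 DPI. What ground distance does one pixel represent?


pixel_cm = 2.54 / 318 ≈ 0.007987 cm
ground = pixel_cm * 25000 / 100 = 2.54 * 25000 / (318 * 100) = 63500 / 31800 ≈ 2.0 m

2.0 m


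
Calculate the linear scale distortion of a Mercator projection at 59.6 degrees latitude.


SF = 1 / cos(59.6) = 1 / 0.506034 = 1.976

1.976


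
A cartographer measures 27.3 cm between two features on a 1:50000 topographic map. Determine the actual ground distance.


ground = 27.3 cm * 50000 / 100 = 13650.0 m = 13.65 km

13.65 km


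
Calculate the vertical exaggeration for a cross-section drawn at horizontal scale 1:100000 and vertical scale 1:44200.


VE = horizontal_scale / vertical_scale = 100000 / 44200 ≈ 2.3

2.3x


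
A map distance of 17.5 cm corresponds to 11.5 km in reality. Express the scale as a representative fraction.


ground = 11.5 km = 1150000 cm; RF denominator = ground / map = 1150000 / 17.5 ≈ 65714; RF = 1:65714

1:65714


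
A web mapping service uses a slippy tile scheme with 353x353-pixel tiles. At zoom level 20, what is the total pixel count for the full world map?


tiles per axis = 2^20 = 1048576
total tiles = 1048576^2 = 1099511627776
pixels per axis = 1048576 * 353 = 370147328
total pixels = 370147328^2 = 137009044425539584

137009044425539584 pixels


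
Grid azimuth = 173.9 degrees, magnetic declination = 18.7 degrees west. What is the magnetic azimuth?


magnetic azimuth = grid azimuth - declination (east +ve)
mag_az = 173.9 - -18.7 = 192.6 degrees

192.6 degrees


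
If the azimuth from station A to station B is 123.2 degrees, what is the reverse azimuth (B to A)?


back azimuth = (123.2 + 180) mod 360 = 303.2 degrees

303.2 degrees


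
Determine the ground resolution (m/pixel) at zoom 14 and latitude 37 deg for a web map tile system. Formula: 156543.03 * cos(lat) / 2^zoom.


res = 156543.03 * cos(37) / 2^14 = 156543.03 * 0.79863551 / 16384 = 7.63 m/pixel

7.63 m/pixel


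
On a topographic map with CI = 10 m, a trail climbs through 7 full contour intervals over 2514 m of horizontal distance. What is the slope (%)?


elevation change = 7 * 10 = 70 m
slope = 70 / 2514 * 100 = 2.8%

2.8%


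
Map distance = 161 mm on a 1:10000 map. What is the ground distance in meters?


ground = 161 mm * 10000 / 1000 = 1610.0 m

1610.0 m


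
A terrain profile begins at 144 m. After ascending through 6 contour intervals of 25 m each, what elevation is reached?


elevation = 144 + 6 * 25 = 294 m

294 m


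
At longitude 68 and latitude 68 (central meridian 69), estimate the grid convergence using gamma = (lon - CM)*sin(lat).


gamma = (68 - 69) * sin(68) = -1 * 0.927184 = -0.927 degrees

-0.927 degrees


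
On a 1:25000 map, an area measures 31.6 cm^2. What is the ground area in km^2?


ground_area = 31.6 * (25000/100)^2 = 1975000.0 m^2 = 1.975 km^2

1.975 km^2


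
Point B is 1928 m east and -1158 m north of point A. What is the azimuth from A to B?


az = atan2(1928, -1158) = 121.0 deg
adjusted to 0-360: 121.0 degrees

121.0 degrees


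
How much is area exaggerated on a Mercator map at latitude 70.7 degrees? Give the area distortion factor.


area_distortion = 1/cos^2(70.7) = 9.154

9.154


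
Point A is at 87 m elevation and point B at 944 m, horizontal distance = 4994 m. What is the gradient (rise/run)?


gradient = (944 - 87) / 4994 = 857 / 4994 = 0.1716

0.1716


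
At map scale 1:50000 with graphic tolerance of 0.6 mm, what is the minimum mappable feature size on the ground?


ground = 0.6 mm * 50000 / 1000 = 30.0 m

30.0 m


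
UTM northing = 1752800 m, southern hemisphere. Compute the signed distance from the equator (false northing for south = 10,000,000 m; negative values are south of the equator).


For southern: actual = 1752800 - 10000000 = -8247200 m

-8247200 m


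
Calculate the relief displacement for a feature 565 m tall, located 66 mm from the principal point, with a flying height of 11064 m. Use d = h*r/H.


d = h * r / H = 565 * 66 / 11064 = 3.37 mm

3.37 mm


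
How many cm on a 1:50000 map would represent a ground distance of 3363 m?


map_cm = 3363 * 100 / 50000 = 6.726 cm ≈ 6.73 cm

6.73 cm


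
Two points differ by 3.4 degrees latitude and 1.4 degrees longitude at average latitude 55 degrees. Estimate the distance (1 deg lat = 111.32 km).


dlat_km = 3.4 * 111.32 = 378.488
dlon_km = 1.4 * 111.32 * cos(55) ≈ 89.391
dist = sqrt(378.488^2 + 89.391^2) ≈ 388.9 km

388.9 km


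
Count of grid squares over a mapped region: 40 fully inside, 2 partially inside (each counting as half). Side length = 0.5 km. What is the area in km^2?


effective squares = 40 + 2 * 0.5 = 41.0
area = 41.0 * 0.25 = 10.25 km^2

10.25 km^2


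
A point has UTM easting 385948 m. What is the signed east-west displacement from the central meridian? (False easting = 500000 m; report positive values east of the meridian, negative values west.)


displacement = 385948 - 500000 = -114052 m

-114052 m


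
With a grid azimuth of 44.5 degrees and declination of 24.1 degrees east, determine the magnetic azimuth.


magnetic azimuth = grid azimuth - declination (east +ve)
mag_az = 44.5 - 24.1 = 20.4 degrees

20.4 degrees


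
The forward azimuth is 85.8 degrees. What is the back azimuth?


back azimuth = (85.8 + 180) mod 360 = 265.8 degrees

265.8 degrees


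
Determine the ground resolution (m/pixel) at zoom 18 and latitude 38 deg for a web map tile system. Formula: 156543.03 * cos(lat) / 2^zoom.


res = 156543.03 * cos(38) / 2^18 = 156543.03 * 0.78801075 / 262144 = 0.47 m/pixel

0.47 m/pixel


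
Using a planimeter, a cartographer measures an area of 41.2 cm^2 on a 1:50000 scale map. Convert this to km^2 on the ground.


ground_area = 41.2 * (50000/100)^2 = 10300000.0 m^2 = 10.3 km^2

10.3 km^2


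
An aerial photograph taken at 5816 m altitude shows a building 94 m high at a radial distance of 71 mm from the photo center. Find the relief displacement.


d = h * r / H = 94 * 71 / 5816 = 1.15 mm

1.15 mm


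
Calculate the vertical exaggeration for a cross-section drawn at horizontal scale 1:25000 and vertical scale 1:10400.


VE = horizontal_scale / vertical_scale = 25000 / 10400 ≈ 2.4

2.4x


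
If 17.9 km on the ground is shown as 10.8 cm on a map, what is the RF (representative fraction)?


ground = 17.9 km = 1790000 cm; RF denominator = ground / map = 1790000 / 10.8 ≈ 165741; RF = 1:165741

1:165741


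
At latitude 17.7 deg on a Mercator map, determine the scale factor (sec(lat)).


SF = 1 / cos(17.7) = 1 / 0.952661 = 1.05

1.05


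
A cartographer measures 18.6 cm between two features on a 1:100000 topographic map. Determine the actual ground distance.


ground = 18.6 cm * 100000 / 100 = 18600.0 m = 18.6 km

18.6 km


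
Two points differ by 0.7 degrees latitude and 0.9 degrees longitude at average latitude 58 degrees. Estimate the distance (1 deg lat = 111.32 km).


dlat_km = 0.7 * 111.32 = 77.924
dlon_km = 0.9 * 111.32 * cos(58) ≈ 53.092
dist = sqrt(77.924^2 + 53.092^2) ≈ 94.3 km

94.3 km


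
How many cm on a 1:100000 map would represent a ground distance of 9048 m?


map_cm = 9048 * 100 / 100000 = 9.048 cm ≈ 9.05 cm

9.05 cm


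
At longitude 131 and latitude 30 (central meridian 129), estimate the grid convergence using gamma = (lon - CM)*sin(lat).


gamma = (131 - 129) * sin(30) = 2 * 0.5 = 1.0 degrees

1.0 degrees


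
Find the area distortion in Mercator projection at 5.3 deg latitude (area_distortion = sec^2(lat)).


area_distortion = 1/cos^2(5.3) = 1.009

1.009


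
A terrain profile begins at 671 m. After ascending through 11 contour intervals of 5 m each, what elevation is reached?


elevation = 671 + 11 * 5 = 726 m

726 m


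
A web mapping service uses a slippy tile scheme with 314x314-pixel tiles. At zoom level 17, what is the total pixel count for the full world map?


tiles per axis = 2^17 = 131072
total tiles = 131072^2 = 17179869184
pixels per axis = 131072 * 314 = 41156608
total pixels = 41156608^2 = 1693866382065664

1693866382065664 pixels


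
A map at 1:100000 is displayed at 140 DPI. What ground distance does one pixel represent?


pixel_cm = 2.54 / 140 ≈ 0.018143 cm
ground = pixel_cm * 100000 / 100 = 2.54 * 100000 / (140 * 100) = 254000 / 14000 ≈ 18.14 m

18.14 m


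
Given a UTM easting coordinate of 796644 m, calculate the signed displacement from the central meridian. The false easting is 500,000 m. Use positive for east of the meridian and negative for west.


displacement = 796644 - 500000 = 296644 m

296644 m


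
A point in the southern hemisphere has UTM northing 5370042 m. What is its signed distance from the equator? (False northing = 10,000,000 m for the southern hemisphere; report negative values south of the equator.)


For southern: actual = 5370042 - 10000000 = -4629958 m

-4629958 m


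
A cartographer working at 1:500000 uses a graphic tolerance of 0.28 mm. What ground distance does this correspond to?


ground = 0.28 mm * 500000 / 1000 = 140.0 m

140.0 m


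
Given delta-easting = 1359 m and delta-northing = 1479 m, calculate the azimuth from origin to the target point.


az = atan2(1359, 1479) = 42.6 deg
adjusted to 0-360: 42.6 degrees

42.6 degrees


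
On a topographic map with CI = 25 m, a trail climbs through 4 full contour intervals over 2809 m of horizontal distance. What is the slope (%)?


elevation change = 4 * 25 = 100 m
slope = 100 / 2809 * 100 = 3.6%

3.6%


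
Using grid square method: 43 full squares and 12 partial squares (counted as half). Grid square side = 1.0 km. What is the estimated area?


effective squares = 43 + 12 * 0.5 = 49.0
area = 49.0 * 1.0 = 49.0 km^2

49.0 km^2


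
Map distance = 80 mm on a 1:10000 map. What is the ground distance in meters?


ground = 80 mm * 10000 / 1000 = 800.0 m

800.0 m


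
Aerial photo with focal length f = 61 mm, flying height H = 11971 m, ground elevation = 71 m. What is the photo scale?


scale = f / (H - h) = 61 mm / 11900 m = 61 / 11900000 = 1:195082

1:195082


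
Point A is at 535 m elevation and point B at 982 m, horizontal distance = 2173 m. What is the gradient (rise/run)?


gradient = (982 - 535) / 2173 = 447 / 2173 = 0.2057

0.2057


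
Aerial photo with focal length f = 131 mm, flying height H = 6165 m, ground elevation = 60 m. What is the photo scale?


scale = f / (H - h) = 131 mm / 6105 m = 131 / 6105000 = 1:46603

1:46603


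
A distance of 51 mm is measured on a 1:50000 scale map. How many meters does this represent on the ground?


ground = 51 mm * 50000 / 1000 = 2550.0 m

2550.0 m


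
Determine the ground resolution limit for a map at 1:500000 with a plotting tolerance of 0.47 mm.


ground = 0.47 mm * 500000 / 1000 = 235.0 m

235.0 m


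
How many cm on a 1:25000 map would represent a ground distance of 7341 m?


map_cm = 7341 * 100 / 25000 = 29.364 cm ≈ 29.36 cm

29.36 cm


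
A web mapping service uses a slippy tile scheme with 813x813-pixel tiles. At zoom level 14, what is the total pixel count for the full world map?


tiles per axis = 2^14 = 16384
total tiles = 16384^2 = 268435456
pixels per axis = 16384 * 813 = 13320192
total pixels = 13320192^2 = 177427514916864

177427514916864 pixels


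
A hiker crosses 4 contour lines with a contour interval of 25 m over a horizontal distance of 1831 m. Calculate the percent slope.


elevation change = 4 * 25 = 100 m
slope = 100 / 1831 * 100 = 5.5%

5.5%


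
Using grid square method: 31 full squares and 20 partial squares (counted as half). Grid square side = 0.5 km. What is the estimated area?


effective squares = 31 + 20 * 0.5 = 41.0
area = 41.0 * 0.25 = 10.25 km^2

10.25 km^2


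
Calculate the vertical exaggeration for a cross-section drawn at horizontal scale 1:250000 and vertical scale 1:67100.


VE = horizontal_scale / vertical_scale = 250000 / 67100 ≈ 3.7

3.7x


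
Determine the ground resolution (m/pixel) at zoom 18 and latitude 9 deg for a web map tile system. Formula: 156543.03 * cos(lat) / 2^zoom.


res = 156543.03 * cos(9) / 2^18 = 156543.03 * 0.98768834 / 262144 = 0.59 m/pixel

0.59 m/pixel


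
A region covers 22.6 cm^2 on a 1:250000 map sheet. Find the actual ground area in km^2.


ground_area = 22.6 * (250000/100)^2 = 141250000.0 m^2 = 141.25 km^2

141.25 km^2


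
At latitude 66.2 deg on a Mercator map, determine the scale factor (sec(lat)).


SF = 1 / cos(66.2) = 1 / 0.403545 = 2.478

2.478


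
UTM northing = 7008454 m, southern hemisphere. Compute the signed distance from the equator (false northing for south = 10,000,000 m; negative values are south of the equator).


For southern: actual = 7008454 - 10000000 = -2991546 m

-2991546 m


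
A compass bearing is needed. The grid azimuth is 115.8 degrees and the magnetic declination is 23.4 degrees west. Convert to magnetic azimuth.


magnetic azimuth = grid azimuth - declination (east +ve)
mag_az = 115.8 - -23.4 = 139.2 degrees

139.2 degrees


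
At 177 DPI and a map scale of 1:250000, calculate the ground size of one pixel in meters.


pixel_cm = 2.54 / 177 ≈ 0.01435 cm
ground = pixel_cm * 250000 / 100 = 2.54 * 250000 / (177 * 100) = 635000 / 17700 ≈ 35.88 m

35.88 m


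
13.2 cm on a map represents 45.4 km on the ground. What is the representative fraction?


ground = 45.4 km = 4540000 cm; RF denominator = ground / map = 4540000 / 13.2 ≈ 343939; RF = 1:343939

1:343939


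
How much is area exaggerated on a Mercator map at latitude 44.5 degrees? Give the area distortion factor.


area_distortion = 1/cos^2(44.5) = 1.966

1.966


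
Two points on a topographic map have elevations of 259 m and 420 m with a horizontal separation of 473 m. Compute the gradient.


gradient = (420 - 259) / 473 = 161 / 473 = 0.3404

0.3404


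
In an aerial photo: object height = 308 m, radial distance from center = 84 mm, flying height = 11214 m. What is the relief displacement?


d = h * r / H = 308 * 84 / 11214 = 2.31 mm

2.31 mm


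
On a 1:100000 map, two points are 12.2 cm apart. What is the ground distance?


ground = 12.2 cm * 100000 / 100 = 12200.0 m = 12.2 km

12.2 km


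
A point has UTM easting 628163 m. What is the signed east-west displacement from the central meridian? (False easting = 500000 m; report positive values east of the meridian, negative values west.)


displacement = 628163 - 500000 = 128163 m

128163 m


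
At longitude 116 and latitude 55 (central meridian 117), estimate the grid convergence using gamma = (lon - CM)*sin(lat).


gamma = (116 - 117) * sin(55) = -1 * 0.819152 = -0.819 degrees

-0.819 degrees


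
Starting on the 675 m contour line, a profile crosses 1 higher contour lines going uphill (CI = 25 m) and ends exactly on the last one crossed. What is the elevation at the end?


elevation = 675 + 1 * 25 = 700 m

700 m


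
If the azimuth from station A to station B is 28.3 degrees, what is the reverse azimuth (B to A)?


back azimuth = (28.3 + 180) mod 360 = 208.3 degrees

208.3 degrees


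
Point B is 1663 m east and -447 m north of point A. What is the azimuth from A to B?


az = atan2(1663, -447) = 105.0 deg
adjusted to 0-360: 105.0 degrees

105.0 degrees


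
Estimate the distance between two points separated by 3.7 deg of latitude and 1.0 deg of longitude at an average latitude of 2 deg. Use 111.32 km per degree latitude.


dlat_km = 3.7 * 111.32 = 411.884
dlon_km = 1.0 * 111.32 * cos(2) ≈ 111.252
dist = sqrt(411.884^2 + 111.252^2) ≈ 426.6 km

426.6 km


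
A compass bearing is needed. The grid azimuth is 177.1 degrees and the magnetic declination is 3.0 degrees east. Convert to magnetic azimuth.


magnetic azimuth = grid azimuth - declination (east +ve)
mag_az = 177.1 - 3.0 = 174.1 degrees

174.1 degrees


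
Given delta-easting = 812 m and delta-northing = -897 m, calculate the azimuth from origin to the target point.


az = atan2(812, -897) = 137.8 deg
adjusted to 0-360: 137.8 degrees

137.8 degrees


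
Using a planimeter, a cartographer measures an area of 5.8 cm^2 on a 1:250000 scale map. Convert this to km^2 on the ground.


ground_area = 5.8 * (250000/100)^2 = 36250000.0 m^2 = 36.25 km^2

36.25 km^2


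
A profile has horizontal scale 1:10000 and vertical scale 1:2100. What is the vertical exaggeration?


VE = horizontal_scale / vertical_scale = 10000 / 2100 ≈ 4.8

4.8x


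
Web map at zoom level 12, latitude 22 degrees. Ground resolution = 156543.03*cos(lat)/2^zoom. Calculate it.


res = 156543.03 * cos(22) / 2^12 = 156543.03 * 0.92718385 / 4096 = 35.44 m/pixel

35.44 m/pixel


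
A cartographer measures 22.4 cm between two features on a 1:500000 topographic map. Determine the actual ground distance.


ground = 22.4 cm * 500000 / 100 = 112000.0 m = 112.0 km

112.0 km


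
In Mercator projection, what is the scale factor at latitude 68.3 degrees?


SF = 1 / cos(68.3) = 1 / 0.369747 = 2.705

2.705


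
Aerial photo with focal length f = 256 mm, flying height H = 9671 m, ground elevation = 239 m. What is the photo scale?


scale = f / (H - h) = 256 mm / 9432 m = 256 / 9432000 = 1:36844

1:36844


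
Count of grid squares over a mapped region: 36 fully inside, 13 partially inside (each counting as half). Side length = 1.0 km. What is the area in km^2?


effective squares = 36 + 13 * 0.5 = 42.5
area = 42.5 * 1.0 = 42.5 km^2

42.5 km^2


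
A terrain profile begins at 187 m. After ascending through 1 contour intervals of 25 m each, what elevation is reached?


elevation = 187 + 1 * 25 = 212 m

212 m


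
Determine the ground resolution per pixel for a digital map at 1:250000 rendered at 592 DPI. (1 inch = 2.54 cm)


pixel_cm = 2.54 / 592 ≈ 0.004291 cm
ground = pixel_cm * 250000 / 100 = 2.54 * 250000 / (592 * 100) = 635000 / 59200 ≈ 10.73 m

10.73 m


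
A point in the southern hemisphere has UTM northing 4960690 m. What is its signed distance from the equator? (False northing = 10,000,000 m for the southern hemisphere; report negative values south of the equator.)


For southern: actual = 4960690 - 10000000 = -5039310 m

-5039310 m


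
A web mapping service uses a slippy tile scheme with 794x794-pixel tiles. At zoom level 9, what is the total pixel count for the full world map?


tiles per axis = 2^9 = 512
total tiles = 512^2 = 262144
pixels per axis = 512 * 794 = 406528
total pixels = 406528^2 = 165265014784

165265014784 pixels


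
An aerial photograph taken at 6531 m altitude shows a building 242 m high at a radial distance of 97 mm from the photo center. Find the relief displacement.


d = h * r / H = 242 * 97 / 6531 = 3.59 mm

3.59 mm


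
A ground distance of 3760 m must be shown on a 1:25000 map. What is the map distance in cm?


map_cm = 3760 * 100 / 25000 = 15.04 cm

15.04 cm


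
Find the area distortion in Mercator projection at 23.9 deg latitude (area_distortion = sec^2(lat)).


area_distortion = 1/cos^2(23.9) = 1.196

1.196


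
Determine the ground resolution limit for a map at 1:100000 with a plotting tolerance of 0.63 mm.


ground = 0.63 mm * 100000 / 1000 = 63.0 m

63.0 m


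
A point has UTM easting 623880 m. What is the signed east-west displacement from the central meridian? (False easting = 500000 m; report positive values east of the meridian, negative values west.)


displacement = 623880 - 500000 = 123880 m

123880 m


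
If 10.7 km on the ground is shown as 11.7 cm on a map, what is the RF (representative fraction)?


ground = 10.7 km = 1070000 cm; RF denominator = ground / map = 1070000 / 11.7 ≈ 91453; RF = 1:91453

1:91453


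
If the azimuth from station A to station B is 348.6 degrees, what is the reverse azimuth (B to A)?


back azimuth = (348.6 + 180) mod 360 = 168.6 degrees

168.6 degrees


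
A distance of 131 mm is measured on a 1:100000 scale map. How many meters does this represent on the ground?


ground = 131 mm * 100000 / 1000 = 13100.0 m

13100.0 m


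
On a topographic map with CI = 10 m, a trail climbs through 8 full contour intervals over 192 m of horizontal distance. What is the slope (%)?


elevation change = 8 * 10 = 80 m
slope = 80 / 192 * 100 = 41.7%

41.7%


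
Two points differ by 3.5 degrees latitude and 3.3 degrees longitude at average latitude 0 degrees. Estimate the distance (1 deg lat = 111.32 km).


dlat_km = 3.5 * 111.32 = 389.62
dlon_km = 3.3 * 111.32 * cos(0) ≈ 367.356
dist = sqrt(389.62^2 + 367.356^2) ≈ 535.5 km

535.5 km


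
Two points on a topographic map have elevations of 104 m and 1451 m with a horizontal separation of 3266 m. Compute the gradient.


gradient = (1451 - 104) / 3266 = 1347 / 3266 = 0.4124

0.4124


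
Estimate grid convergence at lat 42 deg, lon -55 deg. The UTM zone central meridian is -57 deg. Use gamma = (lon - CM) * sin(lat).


gamma = (-55 - -57) * sin(42) = 2 * 0.669131 = 1.338 degrees

1.338 degrees


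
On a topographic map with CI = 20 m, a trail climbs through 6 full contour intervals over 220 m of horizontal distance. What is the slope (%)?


elevation change = 6 * 20 = 120 m
slope = 120 / 220 * 100 = 54.5%

54.5%


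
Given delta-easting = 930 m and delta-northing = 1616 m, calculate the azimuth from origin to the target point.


az = atan2(930, 1616) = 29.9 deg
adjusted to 0-360: 29.9 degrees

29.9 degrees


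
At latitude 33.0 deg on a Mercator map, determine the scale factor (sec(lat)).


SF = 1 / cos(33.0) = 1 / 0.838671 = 1.192

1.192


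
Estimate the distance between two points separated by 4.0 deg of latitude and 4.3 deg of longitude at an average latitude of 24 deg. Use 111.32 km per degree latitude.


dlat_km = 4.0 * 111.32 = 445.28
dlon_km = 4.3 * 111.32 * cos(24) ≈ 437.292
dist = sqrt(445.28^2 + 437.292^2) ≈ 624.1 km

624.1 km


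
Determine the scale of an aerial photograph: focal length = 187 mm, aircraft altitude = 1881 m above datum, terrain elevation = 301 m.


scale = f / (H - h) = 187 mm / 1580 m = 187 / 1580000 = 1:8449

1:8449


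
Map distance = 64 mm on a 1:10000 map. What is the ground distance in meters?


ground = 64 mm * 10000 / 1000 = 640.0 m

640.0 m


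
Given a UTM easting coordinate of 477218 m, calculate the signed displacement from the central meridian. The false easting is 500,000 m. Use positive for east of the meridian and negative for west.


displacement = 477218 - 500000 = -22782 m

-22782 m


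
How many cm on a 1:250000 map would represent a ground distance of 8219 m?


map_cm = 8219 * 100 / 250000 = 3.2876 cm ≈ 3.29 cm

3.29 cm


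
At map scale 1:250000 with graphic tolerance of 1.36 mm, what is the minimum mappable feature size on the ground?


ground = 1.36 mm * 250000 / 1000 = 340.0 m

340.0 m


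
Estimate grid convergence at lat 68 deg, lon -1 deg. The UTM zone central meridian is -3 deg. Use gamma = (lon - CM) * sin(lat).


gamma = (-1 - -3) * sin(68) = 2 * 0.927184 = 1.854 degrees

1.854 degrees


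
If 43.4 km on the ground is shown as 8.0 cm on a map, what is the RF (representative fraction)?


ground = 43.4 km = 4340000 cm; RF denominator = ground / map = 4340000 / 8.0 = 542500; RF = 1:542500

1:542500


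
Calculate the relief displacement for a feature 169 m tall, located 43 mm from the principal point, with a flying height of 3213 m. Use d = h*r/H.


d = h * r / H = 169 * 43 / 3213 = 2.26 mm

2.26 mm


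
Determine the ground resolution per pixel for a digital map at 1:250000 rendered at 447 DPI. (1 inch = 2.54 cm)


pixel_cm = 2.54 / 447 ≈ 0.005682 cm
ground = pixel_cm * 250000 / 100 = 2.54 * 250000 / (447 * 100) = 635000 / 44700 ≈ 14.21 m

14.21 m


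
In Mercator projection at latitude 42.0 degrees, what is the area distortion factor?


area_distortion = 1/cos^2(42.0) = 1.811

1.811


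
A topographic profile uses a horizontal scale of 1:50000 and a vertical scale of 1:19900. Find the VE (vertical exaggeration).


VE = horizontal_scale / vertical_scale = 50000 / 19900 ≈ 2.5

2.5x


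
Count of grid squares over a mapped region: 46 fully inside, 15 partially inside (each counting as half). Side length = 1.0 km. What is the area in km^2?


effective squares = 46 + 15 * 0.5 = 53.5
area = 53.5 * 1.0 = 53.5 km^2

53.5 km^2


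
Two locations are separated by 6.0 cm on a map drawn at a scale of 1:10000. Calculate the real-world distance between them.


ground = 6.0 cm * 10000 / 100 = 600.0 m

600.0 m


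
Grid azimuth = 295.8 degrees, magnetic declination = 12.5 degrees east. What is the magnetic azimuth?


magnetic azimuth = grid azimuth - declination (east +ve)
mag_az = 295.8 - 12.5 = 283.3 degrees

283.3 degrees


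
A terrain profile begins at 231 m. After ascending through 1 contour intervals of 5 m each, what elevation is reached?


elevation = 231 + 1 * 5 = 236 m

236 m


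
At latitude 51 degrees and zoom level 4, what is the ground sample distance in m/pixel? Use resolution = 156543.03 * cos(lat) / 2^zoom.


res = 156543.03 * cos(51) / 2^4 = 156543.03 * 0.62932039 / 16 = 6157.23 m/pixel

6157.23 m/pixel


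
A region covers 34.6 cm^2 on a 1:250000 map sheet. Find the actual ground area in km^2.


ground_area = 34.6 * (250000/100)^2 = 216250000.0 m^2 = 216.25 km^2

216.25 km^2


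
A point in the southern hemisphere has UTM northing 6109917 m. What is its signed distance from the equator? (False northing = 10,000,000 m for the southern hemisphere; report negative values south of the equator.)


For southern: actual = 6109917 - 10000000 = -3890083 m

-3890083 m


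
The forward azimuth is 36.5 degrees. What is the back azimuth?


back azimuth = (36.5 + 180) mod 360 = 216.5 degrees

216.5 degrees


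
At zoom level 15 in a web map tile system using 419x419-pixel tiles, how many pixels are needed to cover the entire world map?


tiles per axis = 2^15 = 32768
total tiles = 32768^2 = 1073741824
pixels per axis = 32768 * 419 = 13729792
total pixels = 13729792^2 = 188507188363264

188507188363264 pixels


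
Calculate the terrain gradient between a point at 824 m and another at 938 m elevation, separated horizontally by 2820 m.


gradient = (938 - 824) / 2820 = 114 / 2820 = 0.0404

0.0404


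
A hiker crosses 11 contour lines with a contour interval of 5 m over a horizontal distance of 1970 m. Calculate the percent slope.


elevation change = 11 * 5 = 55 m
slope = 55 / 1970 * 100 = 2.8%

2.8%


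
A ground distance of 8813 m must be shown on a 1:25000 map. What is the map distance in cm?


map_cm = 8813 * 100 / 25000 = 35.252 cm ≈ 35.25 cm

35.25 cm


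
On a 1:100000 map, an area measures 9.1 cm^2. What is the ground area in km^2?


ground_area = 9.1 * (100000/100)^2 = 9100000.0 m^2 = 9.1 km^2

9.1 km^2


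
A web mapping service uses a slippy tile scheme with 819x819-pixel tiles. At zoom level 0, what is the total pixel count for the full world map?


tiles per axis = 2^0 = 1
total tiles = 1^2 = 1
pixels per axis = 1 * 819 = 819
total pixels = 819^2 = 670761

670761 pixels
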